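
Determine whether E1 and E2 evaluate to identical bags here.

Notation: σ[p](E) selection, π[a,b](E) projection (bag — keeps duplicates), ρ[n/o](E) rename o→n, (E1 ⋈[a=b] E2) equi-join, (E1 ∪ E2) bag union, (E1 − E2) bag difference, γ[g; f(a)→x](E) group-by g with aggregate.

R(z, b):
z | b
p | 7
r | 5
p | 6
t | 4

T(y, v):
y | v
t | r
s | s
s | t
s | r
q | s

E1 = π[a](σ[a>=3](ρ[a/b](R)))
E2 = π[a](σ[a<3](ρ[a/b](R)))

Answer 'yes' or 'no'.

E1 row counts bottom-up:
  R → 4
  ρ[a/b](R) → 4
  σ[a>=3](ρ[a/b](R)) → 4
  π[a](σ[a>=3](ρ[a/b](R))) → 4
E2 row counts bottom-up:
  R → 4
  ρ[a/b](R) → 4
  σ[a<3](ρ[a/b](R)) → 0
  π[a](σ[a<3](ρ[a/b](R))) → 0

E1 result:
a
4
5
6
7
E2 result:
a
(0 rows)
Witness: (6,) appears 1× in E1 but 0× in E2.

no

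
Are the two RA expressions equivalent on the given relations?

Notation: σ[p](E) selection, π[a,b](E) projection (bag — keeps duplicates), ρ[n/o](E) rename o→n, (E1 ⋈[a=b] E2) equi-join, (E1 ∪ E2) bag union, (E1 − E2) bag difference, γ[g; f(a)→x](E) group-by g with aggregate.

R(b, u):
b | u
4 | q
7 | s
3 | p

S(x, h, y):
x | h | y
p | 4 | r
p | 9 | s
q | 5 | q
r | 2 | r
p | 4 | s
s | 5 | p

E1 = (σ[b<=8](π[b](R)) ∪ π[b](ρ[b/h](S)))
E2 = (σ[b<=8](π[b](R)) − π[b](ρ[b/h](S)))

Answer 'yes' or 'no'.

E1 subexpression sizes:
  R → 3
  π[b](R) → 3
  σ[b<=8](π[b](R)) → 3
  S → 6
  ρ[b/h](S) → 6
  π[b](ρ[b/h](S)) → 6
  (σ[b<=8](π[b](R)) ∪ π[b](ρ[b/h](S))) → 9
E2 subexpression sizes:
  R → 3
  π[b](R) → 3
  σ[b<=8](π[b](R)) → 3
  S → 6
  ρ[b/h](S) → 6
  π[b](ρ[b/h](S)) → 6
  (σ[b<=8](π[b](R)) − π[b](ρ[b/h](S))) → 2

E1 result:
b
2
3
4
4
4
5
5
7
9
E2 result:
b
3
7
Witness: (2,) appears 1× in E1 but 0× in E2.

no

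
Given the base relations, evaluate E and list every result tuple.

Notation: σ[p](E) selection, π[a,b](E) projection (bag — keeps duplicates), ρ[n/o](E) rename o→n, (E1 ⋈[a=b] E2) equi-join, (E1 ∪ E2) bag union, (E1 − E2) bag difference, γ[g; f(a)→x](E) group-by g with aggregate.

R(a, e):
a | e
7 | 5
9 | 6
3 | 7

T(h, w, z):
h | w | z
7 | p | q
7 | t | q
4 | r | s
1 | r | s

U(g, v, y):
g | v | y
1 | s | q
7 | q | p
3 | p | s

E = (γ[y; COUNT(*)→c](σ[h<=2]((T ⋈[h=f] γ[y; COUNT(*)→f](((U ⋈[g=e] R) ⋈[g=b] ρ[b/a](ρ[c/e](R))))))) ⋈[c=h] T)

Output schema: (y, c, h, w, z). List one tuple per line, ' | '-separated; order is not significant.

Stepwise |·|:
  T → 4
  U → 3
  R → 3
  (U ⋈[g=e] R) → 1
  R → 3
  ρ[c/e](R) → 3
  ρ[b/a](ρ[c/e](R)) → 3
  ((U ⋈[g=e] R) ⋈[g=b] ρ[b/a](ρ[c/e](R))) → 1
  γ[y; COUNT(*)→f](((U ⋈[g=e] R) ⋈[g=b] ρ[b/a](ρ[c/e](R)))) → 1
  (T ⋈[h=f] γ[y; COUNT(*)→f](((U ⋈[g=e] R) ⋈[g=b] ρ[b/a](ρ[c/e](R))))) → 1
  σ[h<=2]((T ⋈[h=f] γ[y; COUNT(*)→f](((U ⋈[g=e] R) ⋈[g=b] ρ[b/a](ρ[c/e](R)))))) → 1
  γ[y; COUNT(*)→c](σ[h<=2]((T ⋈[h=f] γ[y; COUNT(*)→f](((U ⋈[g=e] R) ⋈[g=b] ρ[b/a](ρ[c/e](R))))))) → 1
  T → 4
  (γ[y; COUNT(*)→c](σ[h<=2]((T ⋈[h=f] γ[y; COUNT(*)→f](((U ⋈[g=e] R) ⋈[g=b] ρ[b/a](ρ[c/e](R))))))) ⋈[c=h] T) → 1

== RESULT ==
y | c | h | w | z
p | 1 | 1 | r | s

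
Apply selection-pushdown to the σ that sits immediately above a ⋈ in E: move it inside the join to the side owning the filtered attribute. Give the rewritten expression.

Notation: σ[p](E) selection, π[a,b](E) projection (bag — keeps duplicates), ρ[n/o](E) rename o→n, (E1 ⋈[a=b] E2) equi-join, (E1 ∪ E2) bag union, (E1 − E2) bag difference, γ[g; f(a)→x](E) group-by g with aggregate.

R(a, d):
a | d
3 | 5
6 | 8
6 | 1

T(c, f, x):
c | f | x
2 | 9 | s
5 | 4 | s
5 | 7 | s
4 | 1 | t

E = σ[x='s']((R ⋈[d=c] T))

σ filters on x, owned by the right side.
E' = (R ⋈[d=c] σ[x='s'](T))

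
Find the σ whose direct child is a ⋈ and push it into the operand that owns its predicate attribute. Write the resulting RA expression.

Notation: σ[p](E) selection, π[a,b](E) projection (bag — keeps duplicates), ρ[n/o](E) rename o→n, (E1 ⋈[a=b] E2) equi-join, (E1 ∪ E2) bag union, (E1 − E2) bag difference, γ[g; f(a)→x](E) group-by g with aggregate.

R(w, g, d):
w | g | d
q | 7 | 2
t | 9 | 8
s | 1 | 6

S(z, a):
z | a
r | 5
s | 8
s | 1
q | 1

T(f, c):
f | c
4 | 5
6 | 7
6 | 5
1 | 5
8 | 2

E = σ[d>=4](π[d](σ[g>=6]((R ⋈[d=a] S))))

σ filters on g, owned by the left side.
E' = σ[d>=4](π[d]((σ[g>=6](R) ⋈[d=a] S)))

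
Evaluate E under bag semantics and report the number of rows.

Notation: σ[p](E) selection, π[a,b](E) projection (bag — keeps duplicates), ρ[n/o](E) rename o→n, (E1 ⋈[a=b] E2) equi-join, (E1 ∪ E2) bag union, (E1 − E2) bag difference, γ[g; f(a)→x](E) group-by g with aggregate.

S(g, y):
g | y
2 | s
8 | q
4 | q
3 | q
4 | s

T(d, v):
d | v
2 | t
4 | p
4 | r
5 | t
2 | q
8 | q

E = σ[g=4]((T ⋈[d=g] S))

Stepwise |·|:
  T → 6
  S → 5
  (T ⋈[d=g] S) → 7
  σ[g=4]((T ⋈[d=g] S)) → 4

|E| = 4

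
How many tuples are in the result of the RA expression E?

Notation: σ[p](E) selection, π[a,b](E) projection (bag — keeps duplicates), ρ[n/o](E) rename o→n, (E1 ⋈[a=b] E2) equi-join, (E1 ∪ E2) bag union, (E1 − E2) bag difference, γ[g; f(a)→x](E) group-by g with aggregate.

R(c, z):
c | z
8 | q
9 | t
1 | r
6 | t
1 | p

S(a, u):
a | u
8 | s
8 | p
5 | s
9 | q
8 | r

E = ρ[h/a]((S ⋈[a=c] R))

Subexpression sizes:
  S → 5
  R → 5
  (S ⋈[a=c] R) → 4
  ρ[h/a]((S ⋈[a=c] R)) → 4

|E| = 4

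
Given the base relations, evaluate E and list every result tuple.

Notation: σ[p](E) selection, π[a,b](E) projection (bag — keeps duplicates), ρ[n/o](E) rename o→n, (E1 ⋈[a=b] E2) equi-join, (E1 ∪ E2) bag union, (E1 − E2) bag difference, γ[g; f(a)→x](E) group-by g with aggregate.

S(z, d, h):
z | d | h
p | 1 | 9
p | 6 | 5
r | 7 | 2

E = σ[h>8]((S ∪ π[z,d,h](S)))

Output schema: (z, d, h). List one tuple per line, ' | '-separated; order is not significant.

Per-node cardinality:
  S → 3
  S → 3
  π[z,d,h](S) → 3
  (S ∪ π[z,d,h](S)) → 6
  σ[h>8]((S ∪ π[z,d,h](S))) → 2

== RESULT ==
z | d | h
p | 1 | 9
p | 1 | 9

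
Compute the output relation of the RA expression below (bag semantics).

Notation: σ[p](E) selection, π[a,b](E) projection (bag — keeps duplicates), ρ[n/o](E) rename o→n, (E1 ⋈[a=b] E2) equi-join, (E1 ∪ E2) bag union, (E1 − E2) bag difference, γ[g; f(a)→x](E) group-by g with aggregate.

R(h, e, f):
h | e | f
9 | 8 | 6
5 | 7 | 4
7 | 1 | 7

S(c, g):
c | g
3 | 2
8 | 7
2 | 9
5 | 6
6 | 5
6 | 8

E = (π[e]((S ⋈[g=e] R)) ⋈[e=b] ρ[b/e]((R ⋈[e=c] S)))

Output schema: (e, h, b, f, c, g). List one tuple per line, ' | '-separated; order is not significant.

Per-node cardinality:
  S → 6
  R → 3
  (S ⋈[g=e] R) → 2
  π[e]((S ⋈[g=e] R)) → 2
  R → 3
  S → 6
  (R ⋈[e=c] S) → 1
  ρ[b/e]((R ⋈[e=c] S)) → 1
  (π[e]((S ⋈[g=e] R)) ⋈[e=b] ρ[b/e]((R ⋈[e=c] S))) → 1

== RESULT ==
e | h | b | f | c | g
8 | 9 | 8 | 6 | 8 | 7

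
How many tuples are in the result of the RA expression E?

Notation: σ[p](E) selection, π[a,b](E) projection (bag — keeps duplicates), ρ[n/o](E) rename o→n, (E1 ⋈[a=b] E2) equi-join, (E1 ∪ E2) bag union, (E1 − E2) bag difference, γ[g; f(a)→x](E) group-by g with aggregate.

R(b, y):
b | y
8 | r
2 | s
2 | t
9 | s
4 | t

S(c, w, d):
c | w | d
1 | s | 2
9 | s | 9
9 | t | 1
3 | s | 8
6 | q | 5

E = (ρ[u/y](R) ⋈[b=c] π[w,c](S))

Row counts bottom-up:
  R → 5
  ρ[u/y](R) → 5
  S → 5
  π[w,c](S) → 5
  (ρ[u/y](R) ⋈[b=c] π[w,c](S)) → 2

|E| = 2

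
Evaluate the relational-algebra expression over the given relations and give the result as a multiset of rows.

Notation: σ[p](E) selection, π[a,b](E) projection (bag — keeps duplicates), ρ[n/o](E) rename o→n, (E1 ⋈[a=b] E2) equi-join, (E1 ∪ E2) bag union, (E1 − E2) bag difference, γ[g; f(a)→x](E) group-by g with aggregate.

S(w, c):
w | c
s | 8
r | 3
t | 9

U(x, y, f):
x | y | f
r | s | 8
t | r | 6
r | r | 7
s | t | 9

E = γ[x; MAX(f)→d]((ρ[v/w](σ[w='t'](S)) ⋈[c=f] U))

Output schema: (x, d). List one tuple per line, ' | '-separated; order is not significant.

Per-node cardinality:
  S → 3
  σ[w='t'](S) → 1
  ρ[v/w](σ[w='t'](S)) → 1
  U → 4
  (ρ[v/w](σ[w='t'](S)) ⋈[c=f] U) → 1
  γ[x; MAX(f)→d]((ρ[v/w](σ[w='t'](S)) ⋈[c=f] U)) → 1

== RESULT ==
x | d
s | 9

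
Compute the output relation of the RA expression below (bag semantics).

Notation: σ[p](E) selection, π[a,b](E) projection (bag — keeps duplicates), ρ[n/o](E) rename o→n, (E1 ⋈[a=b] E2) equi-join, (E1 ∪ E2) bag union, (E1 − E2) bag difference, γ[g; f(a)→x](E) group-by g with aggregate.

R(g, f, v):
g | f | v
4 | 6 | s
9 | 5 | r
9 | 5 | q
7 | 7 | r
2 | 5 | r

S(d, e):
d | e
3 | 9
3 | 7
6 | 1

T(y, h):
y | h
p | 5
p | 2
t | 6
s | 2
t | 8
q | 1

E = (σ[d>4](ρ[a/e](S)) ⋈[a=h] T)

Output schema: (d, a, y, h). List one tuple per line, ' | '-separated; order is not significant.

Subexpression sizes:
  S → 3
  ρ[a/e](S) → 3
  σ[d>4](ρ[a/e](S)) → 1
  T → 6
  (σ[d>4](ρ[a/e](S)) ⋈[a=h] T) → 1

== RESULT ==
d | a | y | h
6 | 1 | q | 1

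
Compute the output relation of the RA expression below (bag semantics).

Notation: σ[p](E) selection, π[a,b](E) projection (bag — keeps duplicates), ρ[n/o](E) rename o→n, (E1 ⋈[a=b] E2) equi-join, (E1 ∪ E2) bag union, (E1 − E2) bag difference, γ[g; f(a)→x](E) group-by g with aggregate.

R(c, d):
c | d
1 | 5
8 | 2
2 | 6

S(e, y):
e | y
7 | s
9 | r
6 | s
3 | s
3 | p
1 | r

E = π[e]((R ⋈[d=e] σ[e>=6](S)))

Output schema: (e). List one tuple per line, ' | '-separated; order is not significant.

Subexpression sizes:
  R → 3
  S → 6
  σ[e>=6](S) → 3
  (R ⋈[d=e] σ[e>=6](S)) → 1
  π[e]((R ⋈[d=e] σ[e>=6](S))) → 1

== RESULT ==
e
6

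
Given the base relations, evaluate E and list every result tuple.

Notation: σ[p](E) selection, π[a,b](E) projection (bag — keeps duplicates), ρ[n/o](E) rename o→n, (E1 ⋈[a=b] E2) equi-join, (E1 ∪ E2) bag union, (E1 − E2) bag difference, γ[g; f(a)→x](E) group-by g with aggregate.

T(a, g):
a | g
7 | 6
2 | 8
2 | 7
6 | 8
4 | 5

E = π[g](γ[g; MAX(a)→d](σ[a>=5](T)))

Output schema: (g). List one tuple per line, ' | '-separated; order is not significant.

Per-node cardinality:
  T → 5
  σ[a>=5](T) → 2
  γ[g; MAX(a)→d](σ[a>=5](T)) → 2
  π[g](γ[g; MAX(a)→d](σ[a>=5](T))) → 2

== RESULT ==
g
6
8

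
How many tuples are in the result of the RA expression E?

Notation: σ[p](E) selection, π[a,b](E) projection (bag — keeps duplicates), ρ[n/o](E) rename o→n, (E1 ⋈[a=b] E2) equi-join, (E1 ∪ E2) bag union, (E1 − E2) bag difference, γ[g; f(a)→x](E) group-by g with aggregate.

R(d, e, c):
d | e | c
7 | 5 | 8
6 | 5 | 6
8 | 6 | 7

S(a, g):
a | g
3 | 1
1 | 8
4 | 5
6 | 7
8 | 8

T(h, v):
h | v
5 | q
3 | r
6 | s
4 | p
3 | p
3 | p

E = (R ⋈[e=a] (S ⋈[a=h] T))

Subexpression sizes:
  R → 3
  S → 5
  T → 6
  (S ⋈[a=h] T) → 5
  (R ⋈[e=a] (S ⋈[a=h] T)) → 1

|E| = 1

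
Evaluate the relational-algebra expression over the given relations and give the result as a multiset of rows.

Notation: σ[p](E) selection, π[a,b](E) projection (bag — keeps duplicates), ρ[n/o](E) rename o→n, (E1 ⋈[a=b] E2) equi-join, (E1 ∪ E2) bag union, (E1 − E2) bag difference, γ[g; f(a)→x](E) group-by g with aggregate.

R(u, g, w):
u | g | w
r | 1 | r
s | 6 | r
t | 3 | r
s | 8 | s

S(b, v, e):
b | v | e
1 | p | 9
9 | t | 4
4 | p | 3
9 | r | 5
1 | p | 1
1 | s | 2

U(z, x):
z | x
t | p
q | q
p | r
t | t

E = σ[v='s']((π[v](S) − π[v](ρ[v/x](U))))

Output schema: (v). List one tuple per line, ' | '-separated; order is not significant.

Stepwise |·|:
  S → 6
  π[v](S) → 6
  U → 4
  ρ[v/x](U) → 4
  π[v](ρ[v/x](U)) → 4
  (π[v](S) − π[v](ρ[v/x](U))) → 3
  σ[v='s']((π[v](S) − π[v](ρ[v/x](U)))) → 1

== RESULT ==
v
s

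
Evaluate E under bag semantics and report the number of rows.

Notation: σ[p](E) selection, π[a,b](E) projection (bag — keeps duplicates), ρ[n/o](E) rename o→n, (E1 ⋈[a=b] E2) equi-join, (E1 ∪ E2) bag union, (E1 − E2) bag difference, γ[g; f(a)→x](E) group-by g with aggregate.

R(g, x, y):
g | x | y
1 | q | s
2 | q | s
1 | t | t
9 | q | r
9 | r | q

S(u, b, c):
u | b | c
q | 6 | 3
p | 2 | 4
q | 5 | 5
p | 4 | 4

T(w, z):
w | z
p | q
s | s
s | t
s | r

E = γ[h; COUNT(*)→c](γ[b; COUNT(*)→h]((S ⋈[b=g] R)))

Per-node cardinality:
  S → 4
  R → 5
  (S ⋈[b=g] R) → 1
  γ[b; COUNT(*)→h]((S ⋈[b=g] R)) → 1
  γ[h; COUNT(*)→c](γ[b; COUNT(*)→h]((S ⋈[b=g] R))) → 1

|E| = 1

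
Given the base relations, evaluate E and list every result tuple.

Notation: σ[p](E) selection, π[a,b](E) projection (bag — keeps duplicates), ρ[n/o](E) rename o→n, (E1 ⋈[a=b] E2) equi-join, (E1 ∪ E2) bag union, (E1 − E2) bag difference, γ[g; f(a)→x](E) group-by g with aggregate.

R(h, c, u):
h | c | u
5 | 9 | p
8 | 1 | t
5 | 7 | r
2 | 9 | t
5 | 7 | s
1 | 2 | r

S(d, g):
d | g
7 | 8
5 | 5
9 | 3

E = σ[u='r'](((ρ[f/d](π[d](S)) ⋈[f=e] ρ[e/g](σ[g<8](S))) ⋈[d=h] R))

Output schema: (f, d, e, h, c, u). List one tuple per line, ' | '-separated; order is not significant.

Row counts bottom-up:
  S → 3
  π[d](S) → 3
  ρ[f/d](π[d](S)) → 3
  S → 3
  σ[g<8](S) → 2
  ρ[e/g](σ[g<8](S)) → 2
  (ρ[f/d](π[d](S)) ⋈[f=e] ρ[e/g](σ[g<8](S))) → 1
  R → 6
  ((ρ[f/d](π[d](S)) ⋈[f=e] ρ[e/g](σ[g<8](S))) ⋈[d=h] R) → 3
  σ[u='r'](((ρ[f/d](π[d](S)) ⋈[f=e] ρ[e/g](σ[g<8](S))) ⋈[d=h] R)) → 1

== RESULT ==
f | d | e | h | c | u
5 | 5 | 5 | 5 | 7 | r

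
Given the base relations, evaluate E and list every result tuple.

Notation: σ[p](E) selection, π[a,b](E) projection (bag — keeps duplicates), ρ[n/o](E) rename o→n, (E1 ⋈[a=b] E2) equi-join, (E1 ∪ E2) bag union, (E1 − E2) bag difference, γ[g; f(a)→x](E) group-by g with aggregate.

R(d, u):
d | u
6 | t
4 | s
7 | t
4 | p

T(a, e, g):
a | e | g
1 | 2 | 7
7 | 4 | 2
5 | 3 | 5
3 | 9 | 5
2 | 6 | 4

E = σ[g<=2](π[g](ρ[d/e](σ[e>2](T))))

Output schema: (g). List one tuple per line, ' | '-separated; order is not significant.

Stepwise |·|:
  T → 5
  σ[e>2](T) → 4
  ρ[d/e](σ[e>2](T)) → 4
  π[g](ρ[d/e](σ[e>2](T))) → 4
  σ[g<=2](π[g](ρ[d/e](σ[e>2](T)))) → 1

== RESULT ==
g
2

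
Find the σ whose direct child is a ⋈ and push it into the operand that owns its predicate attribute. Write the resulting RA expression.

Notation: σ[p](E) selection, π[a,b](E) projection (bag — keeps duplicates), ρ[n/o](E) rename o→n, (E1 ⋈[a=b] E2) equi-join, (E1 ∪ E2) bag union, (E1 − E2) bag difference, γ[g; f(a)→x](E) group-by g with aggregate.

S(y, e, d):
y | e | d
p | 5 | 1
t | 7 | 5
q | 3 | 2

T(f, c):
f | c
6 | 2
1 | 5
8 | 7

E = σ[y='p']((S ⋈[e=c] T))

σ filters on y, owned by the left side.
E' = (σ[y='p'](S) ⋈[e=c] T)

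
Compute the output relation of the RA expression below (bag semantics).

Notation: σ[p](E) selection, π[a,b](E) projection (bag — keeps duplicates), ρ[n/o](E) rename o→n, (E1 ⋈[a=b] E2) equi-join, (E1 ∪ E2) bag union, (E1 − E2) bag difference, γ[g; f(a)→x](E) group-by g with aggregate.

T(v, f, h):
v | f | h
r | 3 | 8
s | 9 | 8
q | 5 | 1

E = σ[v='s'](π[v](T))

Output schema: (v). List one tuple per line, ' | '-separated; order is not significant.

Per-node cardinality:
  T → 3
  π[v](T) → 3
  σ[v='s'](π[v](T)) → 1

== RESULT ==
v
s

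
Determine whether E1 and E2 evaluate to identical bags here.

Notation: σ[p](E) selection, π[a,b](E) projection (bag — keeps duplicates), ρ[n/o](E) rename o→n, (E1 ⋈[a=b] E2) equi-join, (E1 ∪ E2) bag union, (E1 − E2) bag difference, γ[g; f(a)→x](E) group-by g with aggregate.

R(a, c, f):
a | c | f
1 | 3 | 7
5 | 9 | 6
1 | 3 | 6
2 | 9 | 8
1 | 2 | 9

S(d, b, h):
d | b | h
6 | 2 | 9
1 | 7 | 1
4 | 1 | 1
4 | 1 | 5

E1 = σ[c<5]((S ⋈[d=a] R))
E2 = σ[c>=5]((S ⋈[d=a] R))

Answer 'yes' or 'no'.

E1 per-node cardinality:
  S → 4
  R → 5
  (S ⋈[d=a] R) → 3
  σ[c<5]((S ⋈[d=a] R)) → 3
E2 per-node cardinality:
  S → 4
  R → 5
  (S ⋈[d=a] R) → 3
  σ[c>=5]((S ⋈[d=a] R)) → 0

E1 result:
d | b | h | a | c | f
1 | 7 | 1 | 1 | 2 | 9
1 | 7 | 1 | 1 | 3 | 6
1 | 7 | 1 | 1 | 3 | 7
E2 result:
d | b | h | a | c | f
(0 rows)
Witness: (1, 7, 1, 1, 3, 6) appears 1× in E1 but 0× in E2.

no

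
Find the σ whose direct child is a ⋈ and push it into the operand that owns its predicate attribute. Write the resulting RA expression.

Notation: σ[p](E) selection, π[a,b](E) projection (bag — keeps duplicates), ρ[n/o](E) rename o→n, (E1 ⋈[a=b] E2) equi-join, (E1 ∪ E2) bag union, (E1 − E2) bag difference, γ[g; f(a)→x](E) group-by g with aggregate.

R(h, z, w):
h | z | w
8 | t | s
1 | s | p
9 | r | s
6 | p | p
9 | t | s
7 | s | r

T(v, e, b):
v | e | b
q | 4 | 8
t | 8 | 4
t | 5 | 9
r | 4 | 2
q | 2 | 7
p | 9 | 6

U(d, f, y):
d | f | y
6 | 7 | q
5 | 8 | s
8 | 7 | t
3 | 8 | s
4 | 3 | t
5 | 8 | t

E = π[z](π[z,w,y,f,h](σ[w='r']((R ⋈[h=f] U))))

σ filters on w, owned by the left side.
E' = π[z](π[z,w,y,f,h]((σ[w='r'](R) ⋈[h=f] U)))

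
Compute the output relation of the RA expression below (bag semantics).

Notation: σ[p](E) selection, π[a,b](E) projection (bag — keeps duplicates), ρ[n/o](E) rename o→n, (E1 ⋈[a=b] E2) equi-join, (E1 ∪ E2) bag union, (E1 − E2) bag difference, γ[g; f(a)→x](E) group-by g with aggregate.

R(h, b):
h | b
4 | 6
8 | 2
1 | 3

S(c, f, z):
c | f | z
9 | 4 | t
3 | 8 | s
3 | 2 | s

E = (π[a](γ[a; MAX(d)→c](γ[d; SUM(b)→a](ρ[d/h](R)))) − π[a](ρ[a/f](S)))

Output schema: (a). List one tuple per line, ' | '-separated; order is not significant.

Per-node cardinality:
  R → 3
  ρ[d/h](R) → 3
  γ[d; SUM(b)→a](ρ[d/h](R)) → 3
  γ[a; MAX(d)→c](γ[d; SUM(b)→a](ρ[d/h](R))) → 3
  π[a](γ[a; MAX(d)→c](γ[d; SUM(b)→a](ρ[d/h](R)))) → 3
  S → 3
  ρ[a/f](S) → 3
  π[a](ρ[a/f](S)) → 3
  (π[a](γ[a; MAX(d)→c](γ[d; SUM(b)→a](ρ[d/h](R)))) − π[a](ρ[a/f](S))) → 2

== RESULT ==
a
3
6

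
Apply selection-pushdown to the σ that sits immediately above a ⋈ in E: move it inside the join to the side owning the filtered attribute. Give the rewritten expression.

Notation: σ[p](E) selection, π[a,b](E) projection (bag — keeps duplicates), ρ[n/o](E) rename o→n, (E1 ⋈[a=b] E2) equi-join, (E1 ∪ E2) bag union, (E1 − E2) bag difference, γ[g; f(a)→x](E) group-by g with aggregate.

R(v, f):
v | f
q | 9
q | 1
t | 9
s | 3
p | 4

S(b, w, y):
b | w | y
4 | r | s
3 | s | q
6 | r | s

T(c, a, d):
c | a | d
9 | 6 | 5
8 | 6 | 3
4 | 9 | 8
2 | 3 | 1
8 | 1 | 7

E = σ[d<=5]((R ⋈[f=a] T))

σ filters on d, owned by the right side.
E' = (R ⋈[f=a] σ[d<=5](T))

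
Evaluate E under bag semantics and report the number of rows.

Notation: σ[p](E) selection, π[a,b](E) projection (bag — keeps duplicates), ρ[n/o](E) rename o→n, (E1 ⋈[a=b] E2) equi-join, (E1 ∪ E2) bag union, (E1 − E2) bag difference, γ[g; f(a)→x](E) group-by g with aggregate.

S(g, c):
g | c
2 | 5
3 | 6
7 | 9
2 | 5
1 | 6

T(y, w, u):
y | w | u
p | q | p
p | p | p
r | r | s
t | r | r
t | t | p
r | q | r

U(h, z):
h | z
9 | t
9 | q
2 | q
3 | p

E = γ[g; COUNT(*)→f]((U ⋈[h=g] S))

Row counts bottom-up:
  U → 4
  S → 5
  (U ⋈[h=g] S) → 3
  γ[g; COUNT(*)→f]((U ⋈[h=g] S)) → 2

|E| = 2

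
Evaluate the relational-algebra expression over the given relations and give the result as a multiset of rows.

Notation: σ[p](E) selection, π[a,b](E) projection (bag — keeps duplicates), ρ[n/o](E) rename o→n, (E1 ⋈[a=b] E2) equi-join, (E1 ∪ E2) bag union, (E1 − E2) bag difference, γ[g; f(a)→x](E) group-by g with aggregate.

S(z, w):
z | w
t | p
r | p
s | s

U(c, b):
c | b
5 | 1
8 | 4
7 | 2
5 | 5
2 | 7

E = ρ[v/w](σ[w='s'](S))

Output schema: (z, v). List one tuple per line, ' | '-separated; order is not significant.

Subexpression sizes:
  S → 3
  σ[w='s'](S) → 1
  ρ[v/w](σ[w='s'](S)) → 1

== RESULT ==
z | v
s | s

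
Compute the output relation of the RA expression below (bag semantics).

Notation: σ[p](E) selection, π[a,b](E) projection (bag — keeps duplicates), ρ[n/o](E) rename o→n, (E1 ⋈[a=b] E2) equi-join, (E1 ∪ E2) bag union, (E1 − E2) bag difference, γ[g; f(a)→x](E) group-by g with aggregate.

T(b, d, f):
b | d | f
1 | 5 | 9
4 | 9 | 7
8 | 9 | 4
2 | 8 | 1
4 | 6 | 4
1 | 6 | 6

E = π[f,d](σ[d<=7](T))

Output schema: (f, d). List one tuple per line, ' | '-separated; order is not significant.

Stepwise |·|:
  T → 6
  σ[d<=7](T) → 3
  π[f,d](σ[d<=7](T)) → 3

== RESULT ==
f | d
4 | 6
6 | 6
9 | 5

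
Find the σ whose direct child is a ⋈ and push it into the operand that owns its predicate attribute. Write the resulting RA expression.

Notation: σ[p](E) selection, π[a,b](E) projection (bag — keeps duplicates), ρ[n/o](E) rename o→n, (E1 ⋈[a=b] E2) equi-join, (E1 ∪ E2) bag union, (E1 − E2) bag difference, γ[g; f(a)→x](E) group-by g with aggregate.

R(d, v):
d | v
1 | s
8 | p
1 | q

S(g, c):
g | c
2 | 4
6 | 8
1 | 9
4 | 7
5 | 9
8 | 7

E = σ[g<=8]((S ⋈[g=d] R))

σ filters on g, owned by the left side.
E' = (σ[g<=8](S) ⋈[g=d] R)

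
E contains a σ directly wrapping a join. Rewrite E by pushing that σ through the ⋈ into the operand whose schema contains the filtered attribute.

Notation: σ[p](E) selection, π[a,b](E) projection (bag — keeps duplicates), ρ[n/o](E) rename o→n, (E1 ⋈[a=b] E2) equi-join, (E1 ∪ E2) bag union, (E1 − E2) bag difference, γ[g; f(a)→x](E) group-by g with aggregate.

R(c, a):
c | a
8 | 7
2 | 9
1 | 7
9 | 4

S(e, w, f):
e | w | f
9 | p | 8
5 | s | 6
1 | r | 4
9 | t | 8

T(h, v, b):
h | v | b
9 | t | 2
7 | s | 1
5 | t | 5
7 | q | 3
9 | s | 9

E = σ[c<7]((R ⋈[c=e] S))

σ filters on c, owned by the left side.
E' = (σ[c<7](R) ⋈[c=e] S)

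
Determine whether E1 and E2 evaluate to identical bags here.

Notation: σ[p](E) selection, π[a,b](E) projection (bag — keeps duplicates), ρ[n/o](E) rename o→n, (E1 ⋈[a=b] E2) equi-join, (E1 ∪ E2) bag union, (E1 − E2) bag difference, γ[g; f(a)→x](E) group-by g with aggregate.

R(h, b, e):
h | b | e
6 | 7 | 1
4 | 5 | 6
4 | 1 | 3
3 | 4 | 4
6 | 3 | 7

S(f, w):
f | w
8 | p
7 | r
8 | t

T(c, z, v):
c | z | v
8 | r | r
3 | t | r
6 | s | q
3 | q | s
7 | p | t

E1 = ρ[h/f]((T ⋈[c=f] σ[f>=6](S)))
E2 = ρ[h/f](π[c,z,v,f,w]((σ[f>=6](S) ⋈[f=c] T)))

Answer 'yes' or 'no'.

E1 row counts bottom-up:
  T → 5
  S → 3
  σ[f>=6](S) → 3
  (T ⋈[c=f] σ[f>=6](S)) → 3
  ρ[h/f]((T ⋈[c=f] σ[f>=6](S))) → 3
E2 row counts bottom-up:
  S → 3
  σ[f>=6](S) → 3
  T → 5
  (σ[f>=6](S) ⋈[f=c] T) → 3
  π[c,z,v,f,w]((σ[f>=6](S) ⋈[f=c] T)) → 3
  ρ[h/f](π[c,z,v,f,w]((σ[f>=6](S) ⋈[f=c] T))) → 3

E1 and E2 produce the same multiset:
c | z | v | h | w
7 | p | t | 7 | r
8 | r | r | 8 | p
8 | r | r | 8 | t

yes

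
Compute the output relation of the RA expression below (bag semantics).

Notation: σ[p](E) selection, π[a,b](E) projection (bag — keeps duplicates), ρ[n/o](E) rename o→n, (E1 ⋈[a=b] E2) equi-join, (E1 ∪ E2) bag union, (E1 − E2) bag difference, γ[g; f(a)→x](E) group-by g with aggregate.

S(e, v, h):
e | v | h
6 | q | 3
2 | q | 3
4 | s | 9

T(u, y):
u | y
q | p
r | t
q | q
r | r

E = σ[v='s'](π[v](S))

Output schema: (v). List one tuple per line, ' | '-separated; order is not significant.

Row counts bottom-up:
  S → 3
  π[v](S) → 3
  σ[v='s'](π[v](S)) → 1

== RESULT ==
v
s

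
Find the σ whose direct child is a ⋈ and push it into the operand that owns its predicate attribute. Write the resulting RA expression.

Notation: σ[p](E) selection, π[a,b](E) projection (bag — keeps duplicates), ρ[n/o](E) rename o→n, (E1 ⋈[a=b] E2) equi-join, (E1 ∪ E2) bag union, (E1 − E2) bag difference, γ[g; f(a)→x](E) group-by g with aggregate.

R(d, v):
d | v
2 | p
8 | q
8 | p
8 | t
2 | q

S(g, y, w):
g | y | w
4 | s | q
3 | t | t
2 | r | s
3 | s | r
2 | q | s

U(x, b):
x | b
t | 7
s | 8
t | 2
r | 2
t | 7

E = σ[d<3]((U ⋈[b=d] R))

σ filters on d, owned by the right side.
E' = (U ⋈[b=d] σ[d<3](R))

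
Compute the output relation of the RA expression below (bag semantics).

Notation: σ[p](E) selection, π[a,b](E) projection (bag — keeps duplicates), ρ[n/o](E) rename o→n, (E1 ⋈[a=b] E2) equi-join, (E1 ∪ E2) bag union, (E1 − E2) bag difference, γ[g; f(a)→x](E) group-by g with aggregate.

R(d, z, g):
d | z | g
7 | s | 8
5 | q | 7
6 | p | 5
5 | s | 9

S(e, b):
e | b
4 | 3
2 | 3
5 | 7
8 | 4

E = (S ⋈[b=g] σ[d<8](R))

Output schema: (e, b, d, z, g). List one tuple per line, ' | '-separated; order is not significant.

Row counts bottom-up:
  S → 4
  R → 4
  σ[d<8](R) → 4
  (S ⋈[b=g] σ[d<8](R)) → 1

== RESULT ==
e | b | d | z | g
5 | 7 | 5 | q | 7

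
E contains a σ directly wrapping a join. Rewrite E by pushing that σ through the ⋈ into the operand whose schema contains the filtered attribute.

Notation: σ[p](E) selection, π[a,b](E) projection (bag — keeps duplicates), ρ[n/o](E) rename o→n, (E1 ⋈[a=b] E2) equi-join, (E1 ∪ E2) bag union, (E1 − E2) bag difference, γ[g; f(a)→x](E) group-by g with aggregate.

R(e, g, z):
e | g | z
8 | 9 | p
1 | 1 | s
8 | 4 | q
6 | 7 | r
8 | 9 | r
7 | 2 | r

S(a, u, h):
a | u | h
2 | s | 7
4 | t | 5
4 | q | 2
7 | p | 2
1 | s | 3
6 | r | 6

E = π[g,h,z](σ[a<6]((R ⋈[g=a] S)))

σ filters on a, owned by the right side.
E' = π[g,h,z]((R ⋈[g=a] σ[a<6](S)))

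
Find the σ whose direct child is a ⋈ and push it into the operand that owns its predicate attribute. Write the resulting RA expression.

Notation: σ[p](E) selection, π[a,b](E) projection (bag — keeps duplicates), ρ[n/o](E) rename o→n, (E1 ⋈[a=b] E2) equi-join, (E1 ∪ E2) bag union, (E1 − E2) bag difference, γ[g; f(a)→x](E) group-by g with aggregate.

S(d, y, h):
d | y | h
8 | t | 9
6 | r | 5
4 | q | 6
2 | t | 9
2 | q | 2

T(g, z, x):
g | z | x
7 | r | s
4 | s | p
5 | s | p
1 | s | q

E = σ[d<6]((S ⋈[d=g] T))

σ filters on d, owned by the left side.
E' = (σ[d<6](S) ⋈[d=g] T)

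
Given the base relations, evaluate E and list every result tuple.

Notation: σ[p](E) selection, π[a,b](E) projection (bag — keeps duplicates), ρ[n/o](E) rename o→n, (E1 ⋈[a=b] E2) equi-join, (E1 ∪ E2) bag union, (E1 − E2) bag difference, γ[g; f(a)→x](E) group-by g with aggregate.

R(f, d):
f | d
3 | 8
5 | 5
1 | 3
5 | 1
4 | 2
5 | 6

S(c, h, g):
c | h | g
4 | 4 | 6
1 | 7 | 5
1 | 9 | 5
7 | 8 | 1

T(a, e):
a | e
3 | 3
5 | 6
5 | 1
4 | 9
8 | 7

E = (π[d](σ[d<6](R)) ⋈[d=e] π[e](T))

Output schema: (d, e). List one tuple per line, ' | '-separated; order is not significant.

Per-node cardinality:
  R → 6
  σ[d<6](R) → 4
  π[d](σ[d<6](R)) → 4
  T → 5
  π[e](T) → 5
  (π[d](σ[d<6](R)) ⋈[d=e] π[e](T)) → 2

== RESULT ==
d | e
1 | 1
3 | 3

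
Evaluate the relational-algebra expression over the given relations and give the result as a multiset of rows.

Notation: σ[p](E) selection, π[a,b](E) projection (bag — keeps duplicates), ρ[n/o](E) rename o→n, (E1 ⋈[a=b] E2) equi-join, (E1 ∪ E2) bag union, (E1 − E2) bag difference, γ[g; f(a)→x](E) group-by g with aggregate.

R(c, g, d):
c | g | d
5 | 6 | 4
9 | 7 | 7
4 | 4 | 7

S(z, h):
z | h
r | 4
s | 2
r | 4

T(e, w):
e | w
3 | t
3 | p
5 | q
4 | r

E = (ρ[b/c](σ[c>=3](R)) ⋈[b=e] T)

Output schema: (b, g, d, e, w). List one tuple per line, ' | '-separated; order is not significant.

Stepwise |·|:
  R → 3
  σ[c>=3](R) → 3
  ρ[b/c](σ[c>=3](R)) → 3
  T → 4
  (ρ[b/c](σ[c>=3](R)) ⋈[b=e] T) → 2

== RESULT ==
b | g | d | e | w
4 | 4 | 7 | 4 | r
5 | 6 | 4 | 5 | q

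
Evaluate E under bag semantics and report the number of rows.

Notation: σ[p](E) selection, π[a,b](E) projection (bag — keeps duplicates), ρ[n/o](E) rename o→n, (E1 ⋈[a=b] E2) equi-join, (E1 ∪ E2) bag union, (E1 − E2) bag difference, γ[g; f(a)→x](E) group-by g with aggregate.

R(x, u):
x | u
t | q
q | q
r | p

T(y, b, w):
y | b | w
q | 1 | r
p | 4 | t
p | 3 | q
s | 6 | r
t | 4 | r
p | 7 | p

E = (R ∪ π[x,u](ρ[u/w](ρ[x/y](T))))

Subexpression sizes:
  R → 3
  T → 6
  ρ[x/y](T) → 6
  ρ[u/w](ρ[x/y](T)) → 6
  π[x,u](ρ[u/w](ρ[x/y](T))) → 6
  (R ∪ π[x,u](ρ[u/w](ρ[x/y](T)))) → 9

|E| = 9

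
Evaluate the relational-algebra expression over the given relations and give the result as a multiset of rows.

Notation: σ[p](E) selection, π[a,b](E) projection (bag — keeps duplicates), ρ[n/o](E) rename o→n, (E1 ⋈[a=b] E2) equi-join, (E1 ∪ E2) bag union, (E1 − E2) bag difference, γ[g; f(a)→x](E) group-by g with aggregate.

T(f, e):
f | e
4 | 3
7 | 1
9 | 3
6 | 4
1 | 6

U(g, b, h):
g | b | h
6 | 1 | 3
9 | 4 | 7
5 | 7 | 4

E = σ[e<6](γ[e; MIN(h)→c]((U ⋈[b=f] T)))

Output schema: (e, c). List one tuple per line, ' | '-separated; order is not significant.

Per-node cardinality:
  U → 3
  T → 5
  (U ⋈[b=f] T) → 3
  γ[e; MIN(h)→c]((U ⋈[b=f] T)) → 3
  σ[e<6](γ[e; MIN(h)→c]((U ⋈[b=f] T))) → 2

== RESULT ==
e | c
1 | 4
3 | 7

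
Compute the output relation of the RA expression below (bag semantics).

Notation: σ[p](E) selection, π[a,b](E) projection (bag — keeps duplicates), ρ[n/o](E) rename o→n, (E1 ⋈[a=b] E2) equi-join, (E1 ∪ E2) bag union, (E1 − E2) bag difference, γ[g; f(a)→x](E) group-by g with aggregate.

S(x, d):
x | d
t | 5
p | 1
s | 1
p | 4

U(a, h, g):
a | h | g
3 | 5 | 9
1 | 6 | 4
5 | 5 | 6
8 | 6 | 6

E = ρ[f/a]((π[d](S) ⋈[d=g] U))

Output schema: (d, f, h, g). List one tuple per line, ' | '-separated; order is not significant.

Row counts bottom-up:
  S → 4
  π[d](S) → 4
  U → 4
  (π[d](S) ⋈[d=g] U) → 1
  ρ[f/a]((π[d](S) ⋈[d=g] U)) → 1

== RESULT ==
d | f | h | g
4 | 1 | 6 | 4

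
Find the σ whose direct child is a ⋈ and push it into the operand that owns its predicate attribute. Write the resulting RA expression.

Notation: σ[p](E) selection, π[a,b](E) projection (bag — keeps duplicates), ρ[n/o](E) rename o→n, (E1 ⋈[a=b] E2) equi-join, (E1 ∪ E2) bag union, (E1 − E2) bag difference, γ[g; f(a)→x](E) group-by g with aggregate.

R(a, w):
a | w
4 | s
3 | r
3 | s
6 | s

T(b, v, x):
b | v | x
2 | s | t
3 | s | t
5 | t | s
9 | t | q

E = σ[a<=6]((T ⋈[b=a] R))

σ filters on a, owned by the right side.
E' = (T ⋈[b=a] σ[a<=6](R))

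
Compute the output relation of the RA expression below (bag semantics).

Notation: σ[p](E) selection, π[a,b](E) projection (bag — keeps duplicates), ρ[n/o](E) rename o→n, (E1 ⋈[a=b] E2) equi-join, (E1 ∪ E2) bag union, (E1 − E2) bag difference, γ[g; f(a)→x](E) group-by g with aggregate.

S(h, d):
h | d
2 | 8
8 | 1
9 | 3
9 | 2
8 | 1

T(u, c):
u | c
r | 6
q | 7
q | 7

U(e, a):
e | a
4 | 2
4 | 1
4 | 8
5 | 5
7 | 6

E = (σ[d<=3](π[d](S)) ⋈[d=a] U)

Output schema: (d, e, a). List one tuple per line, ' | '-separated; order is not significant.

Subexpression sizes:
  S → 5
  π[d](S) → 5
  σ[d<=3](π[d](S)) → 4
  U → 5
  (σ[d<=3](π[d](S)) ⋈[d=a] U) → 3

== RESULT ==
d | e | a
1 | 4 | 1
1 | 4 | 1
2 | 4 | 2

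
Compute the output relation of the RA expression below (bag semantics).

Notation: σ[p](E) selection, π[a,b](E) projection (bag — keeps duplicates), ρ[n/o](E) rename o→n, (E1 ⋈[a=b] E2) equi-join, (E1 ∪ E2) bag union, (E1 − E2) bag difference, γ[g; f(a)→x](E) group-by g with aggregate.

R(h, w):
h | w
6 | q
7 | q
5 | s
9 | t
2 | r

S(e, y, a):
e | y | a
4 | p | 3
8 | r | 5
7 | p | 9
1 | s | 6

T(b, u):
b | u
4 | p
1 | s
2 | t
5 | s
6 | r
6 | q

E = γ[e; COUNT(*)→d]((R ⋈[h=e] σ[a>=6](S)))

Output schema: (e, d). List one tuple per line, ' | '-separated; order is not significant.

Per-node cardinality:
  R → 5
  S → 4
  σ[a>=6](S) → 2
  (R ⋈[h=e] σ[a>=6](S)) → 1
  γ[e; COUNT(*)→d]((R ⋈[h=e] σ[a>=6](S))) → 1

== RESULT ==
e | d
7 | 1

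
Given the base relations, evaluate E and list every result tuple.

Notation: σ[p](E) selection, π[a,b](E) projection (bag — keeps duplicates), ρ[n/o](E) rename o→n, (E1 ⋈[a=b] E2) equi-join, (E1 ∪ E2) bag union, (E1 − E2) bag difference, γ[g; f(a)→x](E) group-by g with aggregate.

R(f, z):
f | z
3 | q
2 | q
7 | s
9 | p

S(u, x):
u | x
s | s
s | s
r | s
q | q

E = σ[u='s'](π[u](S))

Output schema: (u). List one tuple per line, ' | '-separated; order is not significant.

Per-node cardinality:
  S → 4
  π[u](S) → 4
  σ[u='s'](π[u](S)) → 2

== RESULT ==
u
s
s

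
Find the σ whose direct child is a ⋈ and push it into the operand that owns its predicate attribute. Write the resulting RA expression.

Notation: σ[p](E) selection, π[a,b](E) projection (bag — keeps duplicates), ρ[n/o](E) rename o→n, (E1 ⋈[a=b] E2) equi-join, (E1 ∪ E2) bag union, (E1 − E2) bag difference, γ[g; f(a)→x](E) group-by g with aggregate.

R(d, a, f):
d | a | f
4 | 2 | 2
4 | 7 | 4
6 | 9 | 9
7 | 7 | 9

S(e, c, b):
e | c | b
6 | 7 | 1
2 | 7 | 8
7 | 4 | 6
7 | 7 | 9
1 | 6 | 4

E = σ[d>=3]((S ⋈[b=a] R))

σ filters on d, owned by the right side.
E' = (S ⋈[b=a] σ[d>=3](R))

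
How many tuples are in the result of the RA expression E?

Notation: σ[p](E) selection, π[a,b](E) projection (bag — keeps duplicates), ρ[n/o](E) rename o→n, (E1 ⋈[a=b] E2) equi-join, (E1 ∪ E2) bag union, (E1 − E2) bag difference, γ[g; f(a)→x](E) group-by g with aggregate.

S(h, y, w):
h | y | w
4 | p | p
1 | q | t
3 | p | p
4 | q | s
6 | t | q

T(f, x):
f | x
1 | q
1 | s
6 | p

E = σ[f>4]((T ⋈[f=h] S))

Stepwise |·|:
  T → 3
  S → 5
  (T ⋈[f=h] S) → 3
  σ[f>4]((T ⋈[f=h] S)) → 1

|E| = 1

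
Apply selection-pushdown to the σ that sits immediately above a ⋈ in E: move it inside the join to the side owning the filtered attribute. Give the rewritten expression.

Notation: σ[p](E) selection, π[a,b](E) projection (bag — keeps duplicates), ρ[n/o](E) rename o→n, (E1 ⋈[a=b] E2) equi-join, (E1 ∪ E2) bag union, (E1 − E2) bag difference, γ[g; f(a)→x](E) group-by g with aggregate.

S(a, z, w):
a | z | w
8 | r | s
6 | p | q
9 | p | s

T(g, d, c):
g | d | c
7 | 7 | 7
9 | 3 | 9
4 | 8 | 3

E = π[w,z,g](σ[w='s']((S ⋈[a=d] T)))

σ filters on w, owned by the left side.
E' = π[w,z,g]((σ[w='s'](S) ⋈[a=d] T))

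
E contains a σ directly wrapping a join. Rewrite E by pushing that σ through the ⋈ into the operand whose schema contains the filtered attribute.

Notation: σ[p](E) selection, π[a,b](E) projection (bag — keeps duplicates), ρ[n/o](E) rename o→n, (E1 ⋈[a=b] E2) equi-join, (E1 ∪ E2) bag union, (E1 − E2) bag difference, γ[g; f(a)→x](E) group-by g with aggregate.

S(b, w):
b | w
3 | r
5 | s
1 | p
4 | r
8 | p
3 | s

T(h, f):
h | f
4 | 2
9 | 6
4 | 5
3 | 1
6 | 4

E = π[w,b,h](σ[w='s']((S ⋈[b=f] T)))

σ filters on w, owned by the left side.
E' = π[w,b,h]((σ[w='s'](S) ⋈[b=f] T))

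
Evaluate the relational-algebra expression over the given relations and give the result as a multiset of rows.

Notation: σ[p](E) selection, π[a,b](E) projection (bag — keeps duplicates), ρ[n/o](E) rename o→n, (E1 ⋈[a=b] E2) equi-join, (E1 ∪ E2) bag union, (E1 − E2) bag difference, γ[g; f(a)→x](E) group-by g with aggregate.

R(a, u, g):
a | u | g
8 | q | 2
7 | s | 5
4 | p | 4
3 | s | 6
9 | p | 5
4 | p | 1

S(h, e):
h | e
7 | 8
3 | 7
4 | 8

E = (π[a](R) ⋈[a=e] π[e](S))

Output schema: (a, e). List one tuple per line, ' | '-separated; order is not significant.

Subexpression sizes:
  R → 6
  π[a](R) → 6
  S → 3
  π[e](S) → 3
  (π[a](R) ⋈[a=e] π[e](S)) → 3

== RESULT ==
a | e
7 | 7
8 | 8
8 | 8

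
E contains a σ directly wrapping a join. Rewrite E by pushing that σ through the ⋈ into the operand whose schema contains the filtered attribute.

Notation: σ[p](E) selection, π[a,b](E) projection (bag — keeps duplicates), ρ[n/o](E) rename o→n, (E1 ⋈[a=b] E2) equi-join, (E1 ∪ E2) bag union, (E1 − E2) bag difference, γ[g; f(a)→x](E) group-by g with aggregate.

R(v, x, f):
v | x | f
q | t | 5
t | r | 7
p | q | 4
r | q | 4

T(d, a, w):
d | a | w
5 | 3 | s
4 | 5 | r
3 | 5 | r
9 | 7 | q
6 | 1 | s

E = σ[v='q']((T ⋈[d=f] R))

σ filters on v, owned by the right side.
E' = (T ⋈[d=f] σ[v='q'](R))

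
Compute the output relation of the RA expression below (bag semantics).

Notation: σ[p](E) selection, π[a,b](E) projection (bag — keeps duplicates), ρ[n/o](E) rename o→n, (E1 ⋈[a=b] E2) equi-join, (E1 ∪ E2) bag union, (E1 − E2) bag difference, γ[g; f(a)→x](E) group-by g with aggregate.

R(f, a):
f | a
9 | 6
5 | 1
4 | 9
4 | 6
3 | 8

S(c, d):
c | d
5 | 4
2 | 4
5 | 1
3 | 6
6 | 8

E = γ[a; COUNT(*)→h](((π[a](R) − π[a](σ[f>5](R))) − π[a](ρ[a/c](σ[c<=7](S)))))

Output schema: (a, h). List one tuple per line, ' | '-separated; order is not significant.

Row counts bottom-up:
  R → 5
  π[a](R) → 5
  R → 5
  σ[f>5](R) → 1
  π[a](σ[f>5](R)) → 1
  (π[a](R) − π[a](σ[f>5](R))) → 4
  S → 5
  σ[c<=7](S) → 5
  ρ[a/c](σ[c<=7](S)) → 5
  π[a](ρ[a/c](σ[c<=7](S))) → 5
  ((π[a](R) − π[a](σ[f>5](R))) − π[a](ρ[a/c](σ[c<=7](S)))) → 3
  γ[a; COUNT(*)→h](((π[a](R) − π[a](σ[f>5](R))) − π[a](ρ[a/c](σ[c<=7](S))))) → 3

== RESULT ==
a | h
1 | 1
8 | 1
9 | 1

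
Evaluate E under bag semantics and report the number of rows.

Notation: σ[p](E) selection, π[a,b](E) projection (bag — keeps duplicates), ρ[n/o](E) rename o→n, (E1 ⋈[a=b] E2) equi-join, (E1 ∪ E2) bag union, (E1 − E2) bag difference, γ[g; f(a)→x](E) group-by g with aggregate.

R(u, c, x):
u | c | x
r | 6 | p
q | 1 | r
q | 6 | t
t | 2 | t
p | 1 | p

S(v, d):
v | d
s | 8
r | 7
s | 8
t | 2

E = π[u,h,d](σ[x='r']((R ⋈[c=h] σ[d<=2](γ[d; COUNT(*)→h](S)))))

Row counts bottom-up:
  R → 5
  S → 4
  γ[d; COUNT(*)→h](S) → 3
  σ[d<=2](γ[d; COUNT(*)→h](S)) → 1
  (R ⋈[c=h] σ[d<=2](γ[d; COUNT(*)→h](S))) → 2
  σ[x='r']((R ⋈[c=h] σ[d<=2](γ[d; COUNT(*)→h](S)))) → 1
  π[u,h,d](σ[x='r']((R ⋈[c=h] σ[d<=2](γ[d; COUNT(*)→h](S))))) → 1

|E| = 1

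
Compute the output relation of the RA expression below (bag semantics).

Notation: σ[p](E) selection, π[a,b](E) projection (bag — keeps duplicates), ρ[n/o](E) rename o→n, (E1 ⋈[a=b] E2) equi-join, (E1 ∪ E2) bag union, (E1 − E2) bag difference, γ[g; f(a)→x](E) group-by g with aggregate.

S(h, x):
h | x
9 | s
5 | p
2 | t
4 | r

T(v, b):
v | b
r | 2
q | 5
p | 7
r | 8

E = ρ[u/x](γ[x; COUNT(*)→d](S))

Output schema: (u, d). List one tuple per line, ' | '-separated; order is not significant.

Stepwise |·|:
  S → 4
  γ[x; COUNT(*)→d](S) → 4
  ρ[u/x](γ[x; COUNT(*)→d](S)) → 4

== RESULT ==
u | d
p | 1
r | 1
s | 1
t | 1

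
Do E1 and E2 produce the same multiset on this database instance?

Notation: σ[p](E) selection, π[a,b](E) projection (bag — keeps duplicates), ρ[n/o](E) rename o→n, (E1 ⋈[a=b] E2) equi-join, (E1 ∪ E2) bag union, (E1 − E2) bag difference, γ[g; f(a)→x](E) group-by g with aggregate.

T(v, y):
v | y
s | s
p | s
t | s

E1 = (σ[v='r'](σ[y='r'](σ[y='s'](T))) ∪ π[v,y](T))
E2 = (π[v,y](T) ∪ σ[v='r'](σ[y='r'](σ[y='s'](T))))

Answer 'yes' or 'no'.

E1 stepwise |·|:
  T → 3
  σ[y='s'](T) → 3
  σ[y='r'](σ[y='s'](T)) → 0
  σ[v='r'](σ[y='r'](σ[y='s'](T))) → 0
  T → 3
  π[v,y](T) → 3
  (σ[v='r'](σ[y='r'](σ[y='s'](T))) ∪ π[v,y](T)) → 3
E2 stepwise |·|:
  T → 3
  π[v,y](T) → 3
  T → 3
  σ[y='s'](T) → 3
  σ[y='r'](σ[y='s'](T)) → 0
  σ[v='r'](σ[y='r'](σ[y='s'](T))) → 0
  (π[v,y](T) ∪ σ[v='r'](σ[y='r'](σ[y='s'](T)))) → 3

E1 and E2 produce the same multiset:
v | y
p | s
s | s
t | s

yes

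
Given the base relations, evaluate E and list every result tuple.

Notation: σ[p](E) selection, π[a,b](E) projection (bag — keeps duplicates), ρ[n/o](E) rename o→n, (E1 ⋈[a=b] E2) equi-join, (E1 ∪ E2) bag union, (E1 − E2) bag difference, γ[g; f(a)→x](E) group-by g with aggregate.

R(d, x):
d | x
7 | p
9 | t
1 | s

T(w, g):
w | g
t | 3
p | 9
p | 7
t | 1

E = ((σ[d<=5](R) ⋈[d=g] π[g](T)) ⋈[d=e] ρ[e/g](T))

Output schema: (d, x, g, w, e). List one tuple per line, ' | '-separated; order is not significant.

Subexpression sizes:
  R → 3
  σ[d<=5](R) → 1
  T → 4
  π[g](T) → 4
  (σ[d<=5](R) ⋈[d=g] π[g](T)) → 1
  T → 4
  ρ[e/g](T) → 4
  ((σ[d<=5](R) ⋈[d=g] π[g](T)) ⋈[d=e] ρ[e/g](T)) → 1

== RESULT ==
d | x | g | w | e
1 | s | 1 | t | 1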